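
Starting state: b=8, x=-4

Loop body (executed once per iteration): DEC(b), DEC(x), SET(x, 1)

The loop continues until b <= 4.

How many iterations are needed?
4

Tracing iterations:
Initial: b=8, x=-4
After iteration 1: b=7, x=1
After iteration 2: b=6, x=1
After iteration 3: b=5, x=1
After iteration 4: b=4, x=1
b <= 4 now holds, so the loop exits after 4 iterations.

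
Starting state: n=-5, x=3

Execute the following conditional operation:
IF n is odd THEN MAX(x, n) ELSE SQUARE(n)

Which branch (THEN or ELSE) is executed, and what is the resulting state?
Branch: THEN, Final state: n=-5, x=3

Evaluating condition: n is odd
Condition is True, so THEN branch executes
After MAX(x, n): n=-5, x=3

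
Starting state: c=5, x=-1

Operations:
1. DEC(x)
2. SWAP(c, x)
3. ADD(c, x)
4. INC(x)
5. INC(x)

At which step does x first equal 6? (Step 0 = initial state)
Step 4

Tracing x:
Initial: x = -1
After step 1: x = -2
After step 2: x = 5
After step 3: x = 5
After step 4: x = 6 ← first occurrence
After step 5: x = 7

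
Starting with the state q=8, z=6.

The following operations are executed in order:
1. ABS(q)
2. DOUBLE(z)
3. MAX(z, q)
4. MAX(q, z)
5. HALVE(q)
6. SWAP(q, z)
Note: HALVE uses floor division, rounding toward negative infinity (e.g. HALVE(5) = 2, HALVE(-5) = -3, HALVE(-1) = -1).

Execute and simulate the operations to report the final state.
{q: 12, z: 6}

Step-by-step execution:
Initial: q=8, z=6
After step 1 (ABS(q)): q=8, z=6
After step 2 (DOUBLE(z)): q=8, z=12
After step 3 (MAX(z, q)): q=8, z=12
After step 4 (MAX(q, z)): q=12, z=12
After step 5 (HALVE(q)): q=6, z=12
After step 6 (SWAP(q, z)): q=12, z=6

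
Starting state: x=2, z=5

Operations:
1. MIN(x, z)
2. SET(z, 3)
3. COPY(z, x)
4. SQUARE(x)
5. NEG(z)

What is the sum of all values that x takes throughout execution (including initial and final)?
16

Values of x at each step:
Initial: x = 2
After step 1: x = 2
After step 2: x = 2
After step 3: x = 2
After step 4: x = 4
After step 5: x = 4
Sum = 2 + 2 + 2 + 2 + 4 + 4 = 16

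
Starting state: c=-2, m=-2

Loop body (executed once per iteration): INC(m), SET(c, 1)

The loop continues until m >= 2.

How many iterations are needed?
4

Tracing iterations:
Initial: c=-2, m=-2
After iteration 1: c=1, m=-1
After iteration 2: c=1, m=0
After iteration 3: c=1, m=1
After iteration 4: c=1, m=2
m >= 2 now holds, so the loop exits after 4 iterations.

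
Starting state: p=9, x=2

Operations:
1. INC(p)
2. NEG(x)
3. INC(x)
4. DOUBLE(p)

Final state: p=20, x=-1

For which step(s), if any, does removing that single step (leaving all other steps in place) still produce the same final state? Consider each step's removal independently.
None - removing any single step changes the final result

Testing removal of each single step:
Without step 1: final = p=18, x=-1 (different)
Without step 2: final = p=20, x=3 (different)
Without step 3: final = p=20, x=-2 (different)
Without step 4: final = p=10, x=-1 (different)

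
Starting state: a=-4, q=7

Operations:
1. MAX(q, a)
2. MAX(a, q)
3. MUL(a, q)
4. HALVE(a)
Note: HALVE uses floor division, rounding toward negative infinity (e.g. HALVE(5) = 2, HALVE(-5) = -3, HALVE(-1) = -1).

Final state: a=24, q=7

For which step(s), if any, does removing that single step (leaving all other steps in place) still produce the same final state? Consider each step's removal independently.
Step(s) 1

Testing removal of each single step:
Without step 1: final = a=24, q=7 (same)
Without step 2: final = a=-14, q=7 (different)
Without step 3: final = a=3, q=7 (different)
Without step 4: final = a=49, q=7 (different)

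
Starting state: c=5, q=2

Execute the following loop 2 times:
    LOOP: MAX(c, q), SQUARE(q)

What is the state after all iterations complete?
c=5, q=16

Iteration trace:
Start: c=5, q=2
After iteration 1: c=5, q=4
After iteration 2: c=5, q=16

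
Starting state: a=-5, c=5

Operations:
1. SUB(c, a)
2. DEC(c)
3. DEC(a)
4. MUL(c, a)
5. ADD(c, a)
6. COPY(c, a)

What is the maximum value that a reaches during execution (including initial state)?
-5

Values of a at each step:
Initial: a = -5 ← maximum
After step 1: a = -5
After step 2: a = -5
After step 3: a = -6
After step 4: a = -6
After step 5: a = -6
After step 6: a = -6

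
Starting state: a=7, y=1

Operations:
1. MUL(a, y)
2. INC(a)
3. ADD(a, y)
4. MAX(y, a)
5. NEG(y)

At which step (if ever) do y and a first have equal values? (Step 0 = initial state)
Step 4

y and a first become equal after step 4.

Comparing values at each step:
Initial: y=1, a=7
After step 1: y=1, a=7
After step 2: y=1, a=8
After step 3: y=1, a=9
After step 4: y=9, a=9 ← equal!
After step 5: y=-9, a=9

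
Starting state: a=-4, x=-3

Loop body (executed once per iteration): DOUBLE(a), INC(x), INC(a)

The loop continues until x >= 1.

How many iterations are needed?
4

Tracing iterations:
Initial: a=-4, x=-3
After iteration 1: a=-7, x=-2
After iteration 2: a=-13, x=-1
After iteration 3: a=-25, x=0
After iteration 4: a=-49, x=1
x >= 1 now holds, so the loop exits after 4 iterations.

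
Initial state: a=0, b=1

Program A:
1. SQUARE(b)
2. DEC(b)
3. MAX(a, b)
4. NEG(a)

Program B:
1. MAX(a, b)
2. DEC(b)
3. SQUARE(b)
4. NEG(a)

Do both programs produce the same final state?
No

Program A final state: a=0, b=0
Program B final state: a=-1, b=0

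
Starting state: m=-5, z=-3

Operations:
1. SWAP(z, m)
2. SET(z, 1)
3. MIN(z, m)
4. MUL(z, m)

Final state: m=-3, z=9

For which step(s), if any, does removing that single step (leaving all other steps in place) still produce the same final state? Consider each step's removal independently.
None - removing any single step changes the final result

Testing removal of each single step:
Without step 1: final = m=-5, z=25 (different)
Without step 2: final = m=-3, z=15 (different)
Without step 3: final = m=-3, z=-3 (different)
Without step 4: final = m=-3, z=-3 (different)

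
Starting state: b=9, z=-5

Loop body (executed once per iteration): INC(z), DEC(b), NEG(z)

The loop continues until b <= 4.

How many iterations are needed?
5

Tracing iterations:
Initial: b=9, z=-5
After iteration 1: b=8, z=4
After iteration 2: b=7, z=-5
After iteration 3: b=6, z=4
After iteration 4: b=5, z=-5
After iteration 5: b=4, z=4
b <= 4 now holds, so the loop exits after 5 iterations.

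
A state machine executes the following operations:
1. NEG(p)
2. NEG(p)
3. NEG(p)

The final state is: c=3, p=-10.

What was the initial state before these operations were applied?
c=3, p=10

Working backwards:
Final state: c=3, p=-10
Before step 3 (NEG(p)): c=3, p=10
Before step 2 (NEG(p)): c=3, p=-10
Before step 1 (NEG(p)): c=3, p=10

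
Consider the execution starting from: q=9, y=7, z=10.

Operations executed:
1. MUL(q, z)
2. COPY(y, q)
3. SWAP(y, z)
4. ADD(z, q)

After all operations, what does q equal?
q = 90

Tracing execution:
Step 1: MUL(q, z) → q = 90
Step 2: COPY(y, q) → q = 90
Step 3: SWAP(y, z) → q = 90
Step 4: ADD(z, q) → q = 90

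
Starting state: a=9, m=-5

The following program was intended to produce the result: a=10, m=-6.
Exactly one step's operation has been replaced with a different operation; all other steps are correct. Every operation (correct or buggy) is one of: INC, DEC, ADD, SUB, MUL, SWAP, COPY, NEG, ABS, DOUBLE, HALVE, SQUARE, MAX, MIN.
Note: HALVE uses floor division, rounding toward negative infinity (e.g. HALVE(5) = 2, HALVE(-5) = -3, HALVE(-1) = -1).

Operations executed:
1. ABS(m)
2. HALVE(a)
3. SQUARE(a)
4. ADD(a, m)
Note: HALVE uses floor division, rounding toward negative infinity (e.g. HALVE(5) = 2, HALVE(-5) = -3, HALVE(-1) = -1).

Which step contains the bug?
Step 1

Trace with buggy code:
Initial: a=9, m=-5
After step 1: a=9, m=5
After step 2: a=4, m=5
After step 3: a=16, m=5
After step 4: a=21, m=5
Actual final a=21, m=5 ≠ expected a=10, m=-6.
Step 1 is the only position where a single-operation replacement can produce the expected result.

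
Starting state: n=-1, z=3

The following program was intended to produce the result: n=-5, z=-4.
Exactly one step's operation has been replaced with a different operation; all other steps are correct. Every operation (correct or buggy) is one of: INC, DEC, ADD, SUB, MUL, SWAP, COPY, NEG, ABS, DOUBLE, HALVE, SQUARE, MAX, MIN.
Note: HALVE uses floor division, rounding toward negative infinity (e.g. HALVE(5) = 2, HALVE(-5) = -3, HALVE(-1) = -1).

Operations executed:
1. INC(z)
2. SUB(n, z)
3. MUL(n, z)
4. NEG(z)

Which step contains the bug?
Step 3

Trace with buggy code:
Initial: n=-1, z=3
After step 1: n=-1, z=4
After step 2: n=-5, z=4
After step 3: n=-20, z=4
After step 4: n=-20, z=-4
Actual final n=-20, z=-4 ≠ expected n=-5, z=-4.
Step 3 is the only position where a single-operation replacement can produce the expected result.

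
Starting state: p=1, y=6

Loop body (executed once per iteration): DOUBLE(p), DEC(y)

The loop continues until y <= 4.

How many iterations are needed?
2

Tracing iterations:
Initial: p=1, y=6
After iteration 1: p=2, y=5
After iteration 2: p=4, y=4
y <= 4 now holds, so the loop exits after 2 iterations.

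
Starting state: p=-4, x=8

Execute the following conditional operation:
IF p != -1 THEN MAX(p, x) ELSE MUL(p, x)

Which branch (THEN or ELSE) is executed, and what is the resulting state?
Branch: THEN, Final state: p=8, x=8

Evaluating condition: p != -1
p = -4
Condition is True, so THEN branch executes
After MAX(p, x): p=8, x=8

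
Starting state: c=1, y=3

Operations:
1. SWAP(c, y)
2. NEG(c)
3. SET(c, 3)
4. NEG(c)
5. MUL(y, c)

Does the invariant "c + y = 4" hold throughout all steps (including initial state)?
No, violated after step 2

The invariant is violated after step 2.

State at each step:
Initial: c=1, y=3
After step 1: c=3, y=1
After step 2: c=-3, y=1
After step 3: c=3, y=1
After step 4: c=-3, y=1
After step 5: c=-3, y=-3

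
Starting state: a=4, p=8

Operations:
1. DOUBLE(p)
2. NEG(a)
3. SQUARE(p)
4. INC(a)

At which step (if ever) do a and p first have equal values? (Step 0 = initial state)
Never

a and p never become equal during execution.

Comparing values at each step:
Initial: a=4, p=8
After step 1: a=4, p=16
After step 2: a=-4, p=16
After step 3: a=-4, p=256
After step 4: a=-3, p=256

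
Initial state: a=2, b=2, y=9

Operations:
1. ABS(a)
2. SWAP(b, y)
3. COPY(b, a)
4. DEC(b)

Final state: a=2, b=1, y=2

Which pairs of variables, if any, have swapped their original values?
None

Comparing initial and final values:
b: 2 → 1
a: 2 → 2
y: 9 → 2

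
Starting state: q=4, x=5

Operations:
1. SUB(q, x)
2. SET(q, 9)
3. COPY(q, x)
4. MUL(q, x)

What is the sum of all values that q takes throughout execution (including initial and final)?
42

Values of q at each step:
Initial: q = 4
After step 1: q = -1
After step 2: q = 9
After step 3: q = 5
After step 4: q = 25
Sum = 4 + -1 + 9 + 5 + 25 = 42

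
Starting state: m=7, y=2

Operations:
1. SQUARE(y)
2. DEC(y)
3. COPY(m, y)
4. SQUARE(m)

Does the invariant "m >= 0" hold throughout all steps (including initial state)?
Yes

The invariant holds at every step.

State at each step:
Initial: m=7, y=2
After step 1: m=7, y=4
After step 2: m=7, y=3
After step 3: m=3, y=3
After step 4: m=9, y=3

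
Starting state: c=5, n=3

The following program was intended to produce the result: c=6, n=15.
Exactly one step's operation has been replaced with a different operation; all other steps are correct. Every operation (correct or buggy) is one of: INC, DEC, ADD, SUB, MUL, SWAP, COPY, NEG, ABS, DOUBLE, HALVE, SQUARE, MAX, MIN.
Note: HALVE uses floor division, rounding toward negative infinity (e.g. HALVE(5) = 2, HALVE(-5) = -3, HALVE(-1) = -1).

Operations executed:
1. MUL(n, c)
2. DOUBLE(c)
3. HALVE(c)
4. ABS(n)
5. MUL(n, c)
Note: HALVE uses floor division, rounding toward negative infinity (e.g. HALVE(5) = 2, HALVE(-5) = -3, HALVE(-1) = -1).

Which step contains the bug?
Step 5

Trace with buggy code:
Initial: c=5, n=3
After step 1: c=5, n=15
After step 2: c=10, n=15
After step 3: c=5, n=15
After step 4: c=5, n=15
After step 5: c=5, n=75
Actual final c=5, n=75 ≠ expected c=6, n=15.
Step 5 is the only position where a single-operation replacement can produce the expected result.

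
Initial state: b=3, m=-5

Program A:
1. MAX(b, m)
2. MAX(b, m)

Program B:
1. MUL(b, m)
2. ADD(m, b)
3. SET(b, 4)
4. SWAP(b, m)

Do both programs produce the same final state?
No

Program A final state: b=3, m=-5
Program B final state: b=-20, m=4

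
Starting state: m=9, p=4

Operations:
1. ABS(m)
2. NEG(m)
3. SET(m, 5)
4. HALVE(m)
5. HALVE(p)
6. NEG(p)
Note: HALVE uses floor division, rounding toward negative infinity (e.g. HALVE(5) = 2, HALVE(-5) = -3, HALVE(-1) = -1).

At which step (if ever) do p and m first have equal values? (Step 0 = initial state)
Step 5

p and m first become equal after step 5.

Comparing values at each step:
Initial: p=4, m=9
After step 1: p=4, m=9
After step 2: p=4, m=-9
After step 3: p=4, m=5
After step 4: p=4, m=2
After step 5: p=2, m=2 ← equal!
After step 6: p=-2, m=2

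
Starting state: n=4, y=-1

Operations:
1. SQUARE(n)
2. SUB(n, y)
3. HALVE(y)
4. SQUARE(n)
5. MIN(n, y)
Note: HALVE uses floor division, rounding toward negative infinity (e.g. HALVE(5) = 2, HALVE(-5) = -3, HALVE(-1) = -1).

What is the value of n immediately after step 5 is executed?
n = -1

Tracing n through execution:
Initial: n = 4
After step 1 (SQUARE(n)): n = 16
After step 2 (SUB(n, y)): n = 17
After step 3 (HALVE(y)): n = 17
After step 4 (SQUARE(n)): n = 289
After step 5 (MIN(n, y)): n = -1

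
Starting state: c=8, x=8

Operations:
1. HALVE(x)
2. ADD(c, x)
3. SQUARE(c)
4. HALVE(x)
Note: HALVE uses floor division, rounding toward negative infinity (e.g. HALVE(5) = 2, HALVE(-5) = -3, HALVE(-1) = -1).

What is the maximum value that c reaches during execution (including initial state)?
144

Values of c at each step:
Initial: c = 8
After step 1: c = 8
After step 2: c = 12
After step 3: c = 144 ← maximum
After step 4: c = 144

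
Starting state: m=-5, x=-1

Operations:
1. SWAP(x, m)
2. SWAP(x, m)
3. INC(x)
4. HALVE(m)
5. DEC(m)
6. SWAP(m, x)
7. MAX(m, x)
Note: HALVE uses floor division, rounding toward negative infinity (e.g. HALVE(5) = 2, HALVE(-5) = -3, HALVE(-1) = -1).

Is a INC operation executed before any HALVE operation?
Yes

First INC: step 3
First HALVE: step 4
Since 3 < 4, INC comes first.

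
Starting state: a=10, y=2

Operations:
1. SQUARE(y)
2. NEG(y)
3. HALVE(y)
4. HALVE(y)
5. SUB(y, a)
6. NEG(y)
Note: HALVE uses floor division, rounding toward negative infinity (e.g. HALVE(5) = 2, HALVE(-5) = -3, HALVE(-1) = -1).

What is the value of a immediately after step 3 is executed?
a = 10

Tracing a through execution:
Initial: a = 10
After step 1 (SQUARE(y)): a = 10
After step 2 (NEG(y)): a = 10
After step 3 (HALVE(y)): a = 10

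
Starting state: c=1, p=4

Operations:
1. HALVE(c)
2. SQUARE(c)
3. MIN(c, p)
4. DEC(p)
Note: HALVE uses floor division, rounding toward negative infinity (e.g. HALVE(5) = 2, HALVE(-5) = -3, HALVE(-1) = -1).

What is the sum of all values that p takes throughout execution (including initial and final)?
19

Values of p at each step:
Initial: p = 4
After step 1: p = 4
After step 2: p = 4
After step 3: p = 4
After step 4: p = 3
Sum = 4 + 4 + 4 + 4 + 3 = 19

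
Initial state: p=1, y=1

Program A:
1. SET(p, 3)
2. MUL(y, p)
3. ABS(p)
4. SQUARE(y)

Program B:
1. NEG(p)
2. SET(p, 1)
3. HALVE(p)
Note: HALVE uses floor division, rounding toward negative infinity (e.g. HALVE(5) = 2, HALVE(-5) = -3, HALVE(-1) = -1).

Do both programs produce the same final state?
No

Program A final state: p=3, y=9
Program B final state: p=0, y=1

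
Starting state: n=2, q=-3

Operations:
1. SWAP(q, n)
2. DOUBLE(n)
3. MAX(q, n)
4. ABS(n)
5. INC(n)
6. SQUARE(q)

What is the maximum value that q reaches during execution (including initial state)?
4

Values of q at each step:
Initial: q = -3
After step 1: q = 2
After step 2: q = 2
After step 3: q = 2
After step 4: q = 2
After step 5: q = 2
After step 6: q = 4 ← maximum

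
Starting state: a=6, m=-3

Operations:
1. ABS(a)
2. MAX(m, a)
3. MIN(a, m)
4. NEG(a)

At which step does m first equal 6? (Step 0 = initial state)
Step 2

Tracing m:
Initial: m = -3
After step 1: m = -3
After step 2: m = 6 ← first occurrence
After step 3: m = 6
After step 4: m = 6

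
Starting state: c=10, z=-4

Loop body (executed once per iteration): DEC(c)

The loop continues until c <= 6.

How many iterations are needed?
4

Tracing iterations:
Initial: c=10, z=-4
After iteration 1: c=9, z=-4
After iteration 2: c=8, z=-4
After iteration 3: c=7, z=-4
After iteration 4: c=6, z=-4
c <= 6 now holds, so the loop exits after 4 iterations.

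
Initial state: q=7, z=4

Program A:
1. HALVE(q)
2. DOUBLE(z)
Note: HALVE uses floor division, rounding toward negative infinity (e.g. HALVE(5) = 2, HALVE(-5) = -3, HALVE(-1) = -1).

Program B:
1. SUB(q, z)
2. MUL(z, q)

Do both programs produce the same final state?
No

Program A final state: q=3, z=8
Program B final state: q=3, z=12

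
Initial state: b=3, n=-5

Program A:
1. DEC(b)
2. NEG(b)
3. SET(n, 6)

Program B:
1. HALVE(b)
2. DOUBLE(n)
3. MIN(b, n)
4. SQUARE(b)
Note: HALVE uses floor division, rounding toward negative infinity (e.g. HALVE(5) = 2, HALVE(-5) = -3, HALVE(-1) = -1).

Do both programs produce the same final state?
No

Program A final state: b=-2, n=6
Program B final state: b=100, n=-10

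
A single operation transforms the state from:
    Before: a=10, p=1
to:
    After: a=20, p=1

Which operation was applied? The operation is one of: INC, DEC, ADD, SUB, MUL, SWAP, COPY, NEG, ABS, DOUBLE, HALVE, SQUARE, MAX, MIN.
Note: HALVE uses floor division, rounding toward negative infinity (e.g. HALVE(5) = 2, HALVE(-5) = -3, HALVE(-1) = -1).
DOUBLE(a)

Analyzing the change:
Before: a=10, p=1
After: a=20, p=1
Variable a changed from 10 to 20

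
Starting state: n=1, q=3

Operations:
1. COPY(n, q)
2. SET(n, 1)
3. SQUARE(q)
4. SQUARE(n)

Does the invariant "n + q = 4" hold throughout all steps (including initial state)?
No, violated after step 1

The invariant is violated after step 1.

State at each step:
Initial: n=1, q=3
After step 1: n=3, q=3
After step 2: n=1, q=3
After step 3: n=1, q=9
After step 4: n=1, q=9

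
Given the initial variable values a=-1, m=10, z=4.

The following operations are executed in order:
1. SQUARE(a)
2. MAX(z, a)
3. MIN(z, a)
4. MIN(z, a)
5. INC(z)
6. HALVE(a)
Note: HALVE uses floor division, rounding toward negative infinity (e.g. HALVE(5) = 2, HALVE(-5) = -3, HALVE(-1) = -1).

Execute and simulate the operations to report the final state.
{a: 0, m: 10, z: 2}

Step-by-step execution:
Initial: a=-1, m=10, z=4
After step 1 (SQUARE(a)): a=1, m=10, z=4
After step 2 (MAX(z, a)): a=1, m=10, z=4
After step 3 (MIN(z, a)): a=1, m=10, z=1
After step 4 (MIN(z, a)): a=1, m=10, z=1
After step 5 (INC(z)): a=1, m=10, z=2
After step 6 (HALVE(a)): a=0, m=10, z=2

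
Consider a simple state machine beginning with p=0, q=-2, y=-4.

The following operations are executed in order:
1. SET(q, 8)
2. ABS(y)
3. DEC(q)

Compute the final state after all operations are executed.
{p: 0, q: 7, y: 4}

Step-by-step execution:
Initial: p=0, q=-2, y=-4
After step 1 (SET(q, 8)): p=0, q=8, y=-4
After step 2 (ABS(y)): p=0, q=8, y=4
After step 3 (DEC(q)): p=0, q=7, y=4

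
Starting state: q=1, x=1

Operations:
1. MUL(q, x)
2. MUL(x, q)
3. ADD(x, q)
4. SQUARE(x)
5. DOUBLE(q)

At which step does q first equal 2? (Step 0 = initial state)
Step 5

Tracing q:
Initial: q = 1
After step 1: q = 1
After step 2: q = 1
After step 3: q = 1
After step 4: q = 1
After step 5: q = 2 ← first occurrence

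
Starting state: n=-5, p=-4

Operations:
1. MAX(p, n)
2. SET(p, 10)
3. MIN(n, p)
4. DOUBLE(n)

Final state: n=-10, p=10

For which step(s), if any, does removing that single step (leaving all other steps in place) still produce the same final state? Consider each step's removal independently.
Step(s) 1, 3

Testing removal of each single step:
Without step 1: final = n=-10, p=10 (same)
Without step 2: final = n=-10, p=-4 (different)
Without step 3: final = n=-10, p=10 (same)
Without step 4: final = n=-5, p=10 (different)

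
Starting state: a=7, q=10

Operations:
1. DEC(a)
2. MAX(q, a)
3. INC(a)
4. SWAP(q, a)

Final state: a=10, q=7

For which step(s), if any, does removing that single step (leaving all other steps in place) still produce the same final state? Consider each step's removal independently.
Step(s) 2

Testing removal of each single step:
Without step 1: final = a=10, q=8 (different)
Without step 2: final = a=10, q=7 (same)
Without step 3: final = a=10, q=6 (different)
Without step 4: final = a=7, q=10 (different)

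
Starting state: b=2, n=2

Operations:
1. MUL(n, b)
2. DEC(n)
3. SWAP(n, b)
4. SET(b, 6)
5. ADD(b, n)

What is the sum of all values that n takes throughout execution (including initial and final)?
15

Values of n at each step:
Initial: n = 2
After step 1: n = 4
After step 2: n = 3
After step 3: n = 2
After step 4: n = 2
After step 5: n = 2
Sum = 2 + 4 + 3 + 2 + 2 + 2 = 15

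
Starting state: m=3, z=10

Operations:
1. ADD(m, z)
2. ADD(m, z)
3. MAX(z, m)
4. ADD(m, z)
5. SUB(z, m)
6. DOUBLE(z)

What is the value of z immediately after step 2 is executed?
z = 10

Tracing z through execution:
Initial: z = 10
After step 1 (ADD(m, z)): z = 10
After step 2 (ADD(m, z)): z = 10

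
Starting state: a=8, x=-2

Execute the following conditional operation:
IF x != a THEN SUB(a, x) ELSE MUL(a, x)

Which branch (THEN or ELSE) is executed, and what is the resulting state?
Branch: THEN, Final state: a=10, x=-2

Evaluating condition: x != a
x = -2, a = 8
Condition is True, so THEN branch executes
After SUB(a, x): a=10, x=-2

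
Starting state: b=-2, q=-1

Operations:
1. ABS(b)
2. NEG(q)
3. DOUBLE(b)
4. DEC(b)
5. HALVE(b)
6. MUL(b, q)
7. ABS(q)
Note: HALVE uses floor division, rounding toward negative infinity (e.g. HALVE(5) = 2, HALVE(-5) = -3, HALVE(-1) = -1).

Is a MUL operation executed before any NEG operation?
No

First MUL: step 6
First NEG: step 2
Since 6 > 2, NEG comes first.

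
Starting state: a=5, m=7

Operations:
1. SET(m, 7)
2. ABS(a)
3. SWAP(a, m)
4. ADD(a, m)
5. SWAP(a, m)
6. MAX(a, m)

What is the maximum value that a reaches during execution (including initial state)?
12

Values of a at each step:
Initial: a = 5
After step 1: a = 5
After step 2: a = 5
After step 3: a = 7
After step 4: a = 12 ← maximum
After step 5: a = 5
After step 6: a = 12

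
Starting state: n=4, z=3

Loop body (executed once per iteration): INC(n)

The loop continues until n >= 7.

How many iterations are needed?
3

Tracing iterations:
Initial: n=4, z=3
After iteration 1: n=5, z=3
After iteration 2: n=6, z=3
After iteration 3: n=7, z=3
n >= 7 now holds, so the loop exits after 3 iterations.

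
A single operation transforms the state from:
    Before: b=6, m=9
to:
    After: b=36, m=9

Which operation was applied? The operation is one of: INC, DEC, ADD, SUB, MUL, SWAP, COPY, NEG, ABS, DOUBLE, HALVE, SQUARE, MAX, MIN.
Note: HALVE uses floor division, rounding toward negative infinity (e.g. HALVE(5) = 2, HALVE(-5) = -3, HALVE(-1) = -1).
SQUARE(b)

Analyzing the change:
Before: b=6, m=9
After: b=36, m=9
Variable b changed from 6 to 36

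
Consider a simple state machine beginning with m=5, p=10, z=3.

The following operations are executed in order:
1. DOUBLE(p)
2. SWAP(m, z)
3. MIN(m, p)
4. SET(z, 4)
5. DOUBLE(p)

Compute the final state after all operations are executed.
{m: 3, p: 40, z: 4}

Step-by-step execution:
Initial: m=5, p=10, z=3
After step 1 (DOUBLE(p)): m=5, p=20, z=3
After step 2 (SWAP(m, z)): m=3, p=20, z=5
After step 3 (MIN(m, p)): m=3, p=20, z=5
After step 4 (SET(z, 4)): m=3, p=20, z=4
After step 5 (DOUBLE(p)): m=3, p=40, z=4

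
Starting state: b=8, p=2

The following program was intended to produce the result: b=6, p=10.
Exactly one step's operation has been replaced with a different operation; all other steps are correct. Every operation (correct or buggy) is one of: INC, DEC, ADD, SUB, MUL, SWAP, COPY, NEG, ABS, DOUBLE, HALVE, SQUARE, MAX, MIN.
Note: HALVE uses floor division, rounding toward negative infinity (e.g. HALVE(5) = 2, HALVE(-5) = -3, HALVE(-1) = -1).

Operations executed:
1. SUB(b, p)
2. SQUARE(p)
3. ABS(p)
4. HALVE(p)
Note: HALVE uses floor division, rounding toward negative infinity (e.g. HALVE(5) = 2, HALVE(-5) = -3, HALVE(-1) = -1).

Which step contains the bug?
Step 4

Trace with buggy code:
Initial: b=8, p=2
After step 1: b=6, p=2
After step 2: b=6, p=4
After step 3: b=6, p=4
After step 4: b=6, p=2
Actual final b=6, p=2 ≠ expected b=6, p=10.
Step 4 is the only position where a single-operation replacement can produce the expected result.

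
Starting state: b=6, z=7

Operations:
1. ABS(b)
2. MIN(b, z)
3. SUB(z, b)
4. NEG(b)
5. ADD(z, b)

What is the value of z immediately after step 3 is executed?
z = 1

Tracing z through execution:
Initial: z = 7
After step 1 (ABS(b)): z = 7
After step 2 (MIN(b, z)): z = 7
After step 3 (SUB(z, b)): z = 1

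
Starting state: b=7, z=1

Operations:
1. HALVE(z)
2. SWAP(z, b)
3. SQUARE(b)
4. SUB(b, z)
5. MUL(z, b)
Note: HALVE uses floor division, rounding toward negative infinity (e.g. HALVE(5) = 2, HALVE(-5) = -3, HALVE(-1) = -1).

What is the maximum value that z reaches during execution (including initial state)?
7

Values of z at each step:
Initial: z = 1
After step 1: z = 0
After step 2: z = 7 ← maximum
After step 3: z = 7
After step 4: z = 7
After step 5: z = -49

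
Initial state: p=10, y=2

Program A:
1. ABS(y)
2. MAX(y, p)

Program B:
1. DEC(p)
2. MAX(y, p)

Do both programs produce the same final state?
No

Program A final state: p=10, y=10
Program B final state: p=9, y=9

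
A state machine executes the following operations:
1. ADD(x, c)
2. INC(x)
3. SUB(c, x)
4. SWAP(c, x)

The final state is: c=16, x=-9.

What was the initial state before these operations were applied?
c=7, x=8

Working backwards:
Final state: c=16, x=-9
Before step 4 (SWAP(c, x)): c=-9, x=16
Before step 3 (SUB(c, x)): c=7, x=16
Before step 2 (INC(x)): c=7, x=15
Before step 1 (ADD(x, c)): c=7, x=8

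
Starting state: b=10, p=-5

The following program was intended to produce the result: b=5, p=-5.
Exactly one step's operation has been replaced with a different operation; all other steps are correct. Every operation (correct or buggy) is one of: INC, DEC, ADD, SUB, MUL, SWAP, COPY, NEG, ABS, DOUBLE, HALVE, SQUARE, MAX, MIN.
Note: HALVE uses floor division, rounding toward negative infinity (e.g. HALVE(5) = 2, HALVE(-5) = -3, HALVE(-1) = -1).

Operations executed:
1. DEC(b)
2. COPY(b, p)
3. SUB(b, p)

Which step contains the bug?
Step 3

Trace with buggy code:
Initial: b=10, p=-5
After step 1: b=9, p=-5
After step 2: b=-5, p=-5
After step 3: b=0, p=-5
Actual final b=0, p=-5 ≠ expected b=5, p=-5.
Step 3 is the only position where a single-operation replacement can produce the expected result.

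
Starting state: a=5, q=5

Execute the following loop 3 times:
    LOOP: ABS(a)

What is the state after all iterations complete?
a=5, q=5

Iteration trace:
Start: a=5, q=5
After iteration 1: a=5, q=5
After iteration 2: a=5, q=5
After iteration 3: a=5, q=5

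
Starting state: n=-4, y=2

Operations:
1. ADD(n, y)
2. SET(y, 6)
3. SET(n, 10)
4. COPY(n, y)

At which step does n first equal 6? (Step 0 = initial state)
Step 4

Tracing n:
Initial: n = -4
After step 1: n = -2
After step 2: n = -2
After step 3: n = 10
After step 4: n = 6 ← first occurrence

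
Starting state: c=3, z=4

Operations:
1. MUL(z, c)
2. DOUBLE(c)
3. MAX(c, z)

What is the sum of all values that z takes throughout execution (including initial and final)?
40

Values of z at each step:
Initial: z = 4
After step 1: z = 12
After step 2: z = 12
After step 3: z = 12
Sum = 4 + 12 + 12 + 12 = 40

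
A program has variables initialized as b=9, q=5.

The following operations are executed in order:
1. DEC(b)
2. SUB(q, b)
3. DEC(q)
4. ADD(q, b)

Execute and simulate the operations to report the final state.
{b: 8, q: 4}

Step-by-step execution:
Initial: b=9, q=5
After step 1 (DEC(b)): b=8, q=5
After step 2 (SUB(q, b)): b=8, q=-3
After step 3 (DEC(q)): b=8, q=-4
After step 4 (ADD(q, b)): b=8, q=4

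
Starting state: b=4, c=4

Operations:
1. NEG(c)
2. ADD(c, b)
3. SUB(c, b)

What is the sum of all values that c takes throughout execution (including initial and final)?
-4

Values of c at each step:
Initial: c = 4
After step 1: c = -4
After step 2: c = 0
After step 3: c = -4
Sum = 4 + -4 + 0 + -4 = -4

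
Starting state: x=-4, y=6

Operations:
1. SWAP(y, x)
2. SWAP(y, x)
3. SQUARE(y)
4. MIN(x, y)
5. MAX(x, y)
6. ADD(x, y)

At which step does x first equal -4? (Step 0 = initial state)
Step 0

Tracing x:
Initial: x = -4 ← first occurrence
After step 1: x = 6
After step 2: x = -4
After step 3: x = -4
After step 4: x = -4
After step 5: x = 36
After step 6: x = 72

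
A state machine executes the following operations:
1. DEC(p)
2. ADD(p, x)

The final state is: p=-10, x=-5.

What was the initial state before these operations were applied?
p=-4, x=-5

Working backwards:
Final state: p=-10, x=-5
Before step 2 (ADD(p, x)): p=-5, x=-5
Before step 1 (DEC(p)): p=-4, x=-5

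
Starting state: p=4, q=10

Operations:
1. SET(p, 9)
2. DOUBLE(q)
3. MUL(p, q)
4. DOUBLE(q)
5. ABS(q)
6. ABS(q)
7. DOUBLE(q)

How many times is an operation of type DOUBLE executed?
3

Counting DOUBLE operations:
Step 2: DOUBLE(q) ← DOUBLE
Step 4: DOUBLE(q) ← DOUBLE
Step 7: DOUBLE(q) ← DOUBLE
Total: 3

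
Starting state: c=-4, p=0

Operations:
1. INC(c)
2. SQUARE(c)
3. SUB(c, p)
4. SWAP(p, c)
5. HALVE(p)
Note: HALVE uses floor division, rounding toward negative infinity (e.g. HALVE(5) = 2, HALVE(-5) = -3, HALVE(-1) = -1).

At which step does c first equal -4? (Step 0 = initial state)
Step 0

Tracing c:
Initial: c = -4 ← first occurrence
After step 1: c = -3
After step 2: c = 9
After step 3: c = 9
After step 4: c = 0
After step 5: c = 0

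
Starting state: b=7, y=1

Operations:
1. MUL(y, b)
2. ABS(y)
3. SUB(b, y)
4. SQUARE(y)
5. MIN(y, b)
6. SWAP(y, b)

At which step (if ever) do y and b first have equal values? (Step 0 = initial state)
Step 1

y and b first become equal after step 1.

Comparing values at each step:
Initial: y=1, b=7
After step 1: y=7, b=7 ← equal!
After step 2: y=7, b=7 ← equal!
After step 3: y=7, b=0
After step 4: y=49, b=0
After step 5: y=0, b=0 ← equal!
After step 6: y=0, b=0 ← equal!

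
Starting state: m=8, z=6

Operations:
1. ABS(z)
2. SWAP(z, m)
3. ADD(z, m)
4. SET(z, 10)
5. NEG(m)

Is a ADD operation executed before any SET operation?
Yes

First ADD: step 3
First SET: step 4
Since 3 < 4, ADD comes first.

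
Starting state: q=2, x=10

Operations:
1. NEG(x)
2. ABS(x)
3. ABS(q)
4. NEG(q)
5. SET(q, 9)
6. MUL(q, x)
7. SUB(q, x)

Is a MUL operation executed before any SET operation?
No

First MUL: step 6
First SET: step 5
Since 6 > 5, SET comes first.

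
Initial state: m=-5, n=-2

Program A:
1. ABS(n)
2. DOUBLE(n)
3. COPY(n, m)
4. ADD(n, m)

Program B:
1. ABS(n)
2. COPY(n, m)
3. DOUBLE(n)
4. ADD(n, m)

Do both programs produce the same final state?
No

Program A final state: m=-5, n=-10
Program B final state: m=-5, n=-15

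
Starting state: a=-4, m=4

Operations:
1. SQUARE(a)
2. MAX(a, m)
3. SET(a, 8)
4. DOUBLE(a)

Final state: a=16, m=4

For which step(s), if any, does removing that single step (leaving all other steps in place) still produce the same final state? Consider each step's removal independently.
Step(s) 1, 2

Testing removal of each single step:
Without step 1: final = a=16, m=4 (same)
Without step 2: final = a=16, m=4 (same)
Without step 3: final = a=32, m=4 (different)
Without step 4: final = a=8, m=4 (different)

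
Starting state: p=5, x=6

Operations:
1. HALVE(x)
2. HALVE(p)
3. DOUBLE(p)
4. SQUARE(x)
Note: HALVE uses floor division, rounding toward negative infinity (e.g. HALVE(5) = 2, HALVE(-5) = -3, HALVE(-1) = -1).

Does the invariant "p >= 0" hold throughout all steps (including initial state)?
Yes

The invariant holds at every step.

State at each step:
Initial: p=5, x=6
After step 1: p=5, x=3
After step 2: p=2, x=3
After step 3: p=4, x=3
After step 4: p=4, x=9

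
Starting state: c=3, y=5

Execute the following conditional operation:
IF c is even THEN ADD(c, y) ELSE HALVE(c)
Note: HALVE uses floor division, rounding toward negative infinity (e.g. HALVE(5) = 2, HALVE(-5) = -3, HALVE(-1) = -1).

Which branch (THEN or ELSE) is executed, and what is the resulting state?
Branch: ELSE, Final state: c=1, y=5

Evaluating condition: c is even
Condition is False, so ELSE branch executes
After HALVE(c): c=1, y=5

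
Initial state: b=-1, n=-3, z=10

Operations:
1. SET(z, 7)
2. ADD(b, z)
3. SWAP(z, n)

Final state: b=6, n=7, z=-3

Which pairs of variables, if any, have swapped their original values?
None

Comparing initial and final values:
b: -1 → 6
z: 10 → -3
n: -3 → 7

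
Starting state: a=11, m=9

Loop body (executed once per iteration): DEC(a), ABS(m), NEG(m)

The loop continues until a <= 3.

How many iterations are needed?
8

Tracing iterations:
Initial: a=11, m=9
After iteration 1: a=10, m=-9
After iteration 2: a=9, m=-9
After iteration 3: a=8, m=-9
After iteration 4: a=7, m=-9
After iteration 5: a=6, m=-9
After iteration 6: a=5, m=-9
After iteration 7: a=4, m=-9
After iteration 8: a=3, m=-9
a <= 3 now holds, so the loop exits after 8 iterations.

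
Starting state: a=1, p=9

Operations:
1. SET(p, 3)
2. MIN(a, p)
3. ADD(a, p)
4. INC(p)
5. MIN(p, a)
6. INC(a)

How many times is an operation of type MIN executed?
2

Counting MIN operations:
Step 2: MIN(a, p) ← MIN
Step 5: MIN(p, a) ← MIN
Total: 2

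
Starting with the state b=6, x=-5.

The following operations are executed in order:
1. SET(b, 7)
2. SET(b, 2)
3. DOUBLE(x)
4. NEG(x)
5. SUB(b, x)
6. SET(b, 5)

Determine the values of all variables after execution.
{b: 5, x: 10}

Step-by-step execution:
Initial: b=6, x=-5
After step 1 (SET(b, 7)): b=7, x=-5
After step 2 (SET(b, 2)): b=2, x=-5
After step 3 (DOUBLE(x)): b=2, x=-10
After step 4 (NEG(x)): b=2, x=10
After step 5 (SUB(b, x)): b=-8, x=10
After step 6 (SET(b, 5)): b=5, x=10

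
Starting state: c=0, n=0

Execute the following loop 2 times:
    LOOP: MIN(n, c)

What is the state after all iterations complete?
c=0, n=0

Iteration trace:
Start: c=0, n=0
After iteration 1: c=0, n=0
After iteration 2: c=0, n=0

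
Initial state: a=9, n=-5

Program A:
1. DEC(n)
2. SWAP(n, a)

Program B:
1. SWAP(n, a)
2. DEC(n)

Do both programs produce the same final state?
No

Program A final state: a=-6, n=9
Program B final state: a=-5, n=8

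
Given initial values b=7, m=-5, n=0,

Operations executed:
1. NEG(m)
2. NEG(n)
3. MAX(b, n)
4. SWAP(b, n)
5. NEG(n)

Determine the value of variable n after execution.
n = -7

Tracing execution:
Step 1: NEG(m) → n = 0
Step 2: NEG(n) → n = 0
Step 3: MAX(b, n) → n = 0
Step 4: SWAP(b, n) → n = 7
Step 5: NEG(n) → n = -7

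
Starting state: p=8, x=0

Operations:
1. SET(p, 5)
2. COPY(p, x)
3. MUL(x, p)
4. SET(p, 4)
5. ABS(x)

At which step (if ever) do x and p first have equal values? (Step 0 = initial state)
Step 2

x and p first become equal after step 2.

Comparing values at each step:
Initial: x=0, p=8
After step 1: x=0, p=5
After step 2: x=0, p=0 ← equal!
After step 3: x=0, p=0 ← equal!
After step 4: x=0, p=4
After step 5: x=0, p=4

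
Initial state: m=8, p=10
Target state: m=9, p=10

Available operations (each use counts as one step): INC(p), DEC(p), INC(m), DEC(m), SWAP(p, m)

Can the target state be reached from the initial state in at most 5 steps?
Yes

Path (1 step): INC(m)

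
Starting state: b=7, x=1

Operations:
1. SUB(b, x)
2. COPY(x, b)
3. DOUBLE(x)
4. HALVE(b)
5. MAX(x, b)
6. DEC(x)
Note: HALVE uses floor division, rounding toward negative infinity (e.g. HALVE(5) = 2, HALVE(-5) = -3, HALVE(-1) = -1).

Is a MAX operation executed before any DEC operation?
Yes

First MAX: step 5
First DEC: step 6
Since 5 < 6, MAX comes first.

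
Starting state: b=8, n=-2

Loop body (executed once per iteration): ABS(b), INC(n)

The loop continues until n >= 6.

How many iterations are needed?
8

Tracing iterations:
Initial: b=8, n=-2
After iteration 1: b=8, n=-1
After iteration 2: b=8, n=0
After iteration 3: b=8, n=1
After iteration 4: b=8, n=2
After iteration 5: b=8, n=3
After iteration 6: b=8, n=4
After iteration 7: b=8, n=5
After iteration 8: b=8, n=6
n >= 6 now holds, so the loop exits after 8 iterations.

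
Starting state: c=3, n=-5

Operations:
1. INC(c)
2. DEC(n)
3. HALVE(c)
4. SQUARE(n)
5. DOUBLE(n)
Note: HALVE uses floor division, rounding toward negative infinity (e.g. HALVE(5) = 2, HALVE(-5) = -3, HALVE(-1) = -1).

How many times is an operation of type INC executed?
1

Counting INC operations:
Step 1: INC(c) ← INC
Total: 1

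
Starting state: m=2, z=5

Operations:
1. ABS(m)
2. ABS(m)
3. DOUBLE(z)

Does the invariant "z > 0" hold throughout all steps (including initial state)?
Yes

The invariant holds at every step.

State at each step:
Initial: m=2, z=5
After step 1: m=2, z=5
After step 2: m=2, z=5
After step 3: m=2, z=10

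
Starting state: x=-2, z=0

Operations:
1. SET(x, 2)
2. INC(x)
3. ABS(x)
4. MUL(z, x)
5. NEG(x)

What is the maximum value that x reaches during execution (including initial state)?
3

Values of x at each step:
Initial: x = -2
After step 1: x = 2
After step 2: x = 3 ← maximum
After step 3: x = 3
After step 4: x = 3
After step 5: x = -3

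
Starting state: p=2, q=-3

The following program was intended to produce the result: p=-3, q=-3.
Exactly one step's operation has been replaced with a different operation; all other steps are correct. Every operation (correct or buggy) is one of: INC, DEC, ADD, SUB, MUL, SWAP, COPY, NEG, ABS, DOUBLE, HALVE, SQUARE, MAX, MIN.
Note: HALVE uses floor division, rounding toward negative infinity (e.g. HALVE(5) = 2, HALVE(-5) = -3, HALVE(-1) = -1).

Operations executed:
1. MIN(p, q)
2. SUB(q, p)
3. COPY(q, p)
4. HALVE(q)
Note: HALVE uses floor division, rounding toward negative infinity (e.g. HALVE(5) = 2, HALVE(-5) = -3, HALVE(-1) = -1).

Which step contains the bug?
Step 4

Trace with buggy code:
Initial: p=2, q=-3
After step 1: p=-3, q=-3
After step 2: p=-3, q=0
After step 3: p=-3, q=-3
After step 4: p=-3, q=-2
Actual final p=-3, q=-2 ≠ expected p=-3, q=-3.
Step 4 is the only position where a single-operation replacement can produce the expected result.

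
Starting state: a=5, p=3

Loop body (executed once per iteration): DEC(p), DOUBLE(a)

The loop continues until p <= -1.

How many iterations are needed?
4

Tracing iterations:
Initial: a=5, p=3
After iteration 1: a=10, p=2
After iteration 2: a=20, p=1
After iteration 3: a=40, p=0
After iteration 4: a=80, p=-1
p <= -1 now holds, so the loop exits after 4 iterations.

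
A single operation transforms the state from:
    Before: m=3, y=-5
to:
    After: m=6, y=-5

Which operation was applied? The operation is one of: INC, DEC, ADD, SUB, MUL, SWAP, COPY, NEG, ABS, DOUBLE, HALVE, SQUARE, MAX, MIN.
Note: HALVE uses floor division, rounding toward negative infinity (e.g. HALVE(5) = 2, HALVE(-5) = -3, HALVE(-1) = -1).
DOUBLE(m)

Analyzing the change:
Before: m=3, y=-5
After: m=6, y=-5
Variable m changed from 3 to 6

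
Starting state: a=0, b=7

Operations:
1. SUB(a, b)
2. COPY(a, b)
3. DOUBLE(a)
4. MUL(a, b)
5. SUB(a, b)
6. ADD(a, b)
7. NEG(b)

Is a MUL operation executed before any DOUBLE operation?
No

First MUL: step 4
First DOUBLE: step 3
Since 4 > 3, DOUBLE comes first.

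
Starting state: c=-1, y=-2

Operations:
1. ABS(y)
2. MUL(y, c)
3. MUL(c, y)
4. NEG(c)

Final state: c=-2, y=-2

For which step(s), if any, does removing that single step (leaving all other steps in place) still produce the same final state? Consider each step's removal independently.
None - removing any single step changes the final result

Testing removal of each single step:
Without step 1: final = c=2, y=2 (different)
Without step 2: final = c=2, y=2 (different)
Without step 3: final = c=1, y=-2 (different)
Without step 4: final = c=2, y=-2 (different)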